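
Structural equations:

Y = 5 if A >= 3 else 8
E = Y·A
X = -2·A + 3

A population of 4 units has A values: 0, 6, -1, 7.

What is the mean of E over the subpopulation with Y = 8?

-4

E[E|Y=8] averages over only the 2 units with Y=8 (A = 0, -1): E = 0, -8, mean -4.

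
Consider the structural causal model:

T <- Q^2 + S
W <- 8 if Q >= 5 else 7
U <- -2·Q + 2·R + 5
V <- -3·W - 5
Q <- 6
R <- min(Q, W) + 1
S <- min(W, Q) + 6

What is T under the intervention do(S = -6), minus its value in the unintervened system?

The intervention breaks the incoming arrows to S: S <- min(W, Q) + 6 no longer applies, and S = -6.
T = Q^2 + S  [with Q=6, S=-6]  = 30
Without intervention: W = 8 if Q >= 5 else 7  [with Q=6]  = 8; S = min(W, Q) + 6  [with W=8, Q=6]  = 12; T = Q^2 + S  [with Q=6, S=12]  = 48.
Change = 30 − 48 = -18.

-18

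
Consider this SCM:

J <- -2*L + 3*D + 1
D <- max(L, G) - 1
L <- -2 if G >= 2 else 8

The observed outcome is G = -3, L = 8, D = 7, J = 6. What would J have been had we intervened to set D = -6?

-33

The intervention breaks the incoming arrows to D: D <- max(L, G) - 1 no longer applies, and D = -6.
L = -2 if G >= 2 else 8  [with G=-3]  = 8
J = -2*L + 3*D + 1  [with L=8, D=-6]  = -33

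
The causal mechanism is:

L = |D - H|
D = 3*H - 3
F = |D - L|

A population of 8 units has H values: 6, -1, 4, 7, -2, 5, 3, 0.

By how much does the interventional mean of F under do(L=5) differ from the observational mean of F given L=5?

1

The intervention sets L=5 in all 8 units regardless of H. Recomputing F per unit gives 10, 11, 4, 13, 14, 7, 1, 8; average 8.5.
Observing L=5 restricts to units where L's equation naturally yields 5: H ∈ {-1, 4}. In that subpopulation F = 11, 4, mean 7.5.
Difference = 8.5 − 7.5 = 1.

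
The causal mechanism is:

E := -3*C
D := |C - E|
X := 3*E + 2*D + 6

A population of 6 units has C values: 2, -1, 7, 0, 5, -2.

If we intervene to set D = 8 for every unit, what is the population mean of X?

Every unit gets D=8 under the intervention. X values become 4, 31, -41, 22, -23, 40; E[X|do(D=8)] = 5.5.

5.5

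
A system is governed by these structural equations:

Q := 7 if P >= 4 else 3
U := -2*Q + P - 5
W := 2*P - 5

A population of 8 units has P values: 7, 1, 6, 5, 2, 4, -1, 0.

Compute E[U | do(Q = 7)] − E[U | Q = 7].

-2.5

do(Q=7) breaks Q's dependence on P. With Q=7 fixed, U across the units is -12, -18, -13, -14, -17, -15, -20, -19, mean -16.
E[U|Q=7] averages over only the 4 units with Q=7 (P = 7, 6, 5, 4): U = -12, -13, -14, -15, mean -13.5.
Difference = -16 − (-13.5) = -2.5.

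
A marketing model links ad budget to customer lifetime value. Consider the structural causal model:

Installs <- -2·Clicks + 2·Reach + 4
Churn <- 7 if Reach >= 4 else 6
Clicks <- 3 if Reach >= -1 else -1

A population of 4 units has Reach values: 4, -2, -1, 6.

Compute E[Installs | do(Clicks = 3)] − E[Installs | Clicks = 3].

Under do(Clicks=3), Clicks's equation is replaced by Clicks=3 for every unit. Per-unit Installs: 6, -6, -4, 10. Mean = 1.5.
Observing Clicks=3 restricts to units where Clicks's equation naturally yields 3: Reach ∈ {4, -1, 6}. In that subpopulation Installs = 6, -4, 10, mean 4.
Difference = 1.5 − 4 = -2.5.

-2.5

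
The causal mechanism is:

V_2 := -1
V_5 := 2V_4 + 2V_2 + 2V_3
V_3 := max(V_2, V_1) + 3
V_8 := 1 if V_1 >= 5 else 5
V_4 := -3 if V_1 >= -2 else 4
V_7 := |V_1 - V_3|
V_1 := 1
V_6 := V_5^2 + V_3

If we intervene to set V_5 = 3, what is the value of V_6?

The intervention breaks the incoming arrows to V_5: V_5 := 2V_4 + 2V_2 + 2V_3 no longer applies, and V_5 = 3.
V_3 = max(V_2, V_1) + 3  [with V_2=-1, V_1=1]  = 4
V_6 = V_5^2 + V_3  [with V_5=3, V_3=4]  = 13

13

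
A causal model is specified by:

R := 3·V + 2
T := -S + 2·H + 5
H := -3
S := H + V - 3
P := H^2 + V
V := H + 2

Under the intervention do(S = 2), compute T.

-3

The intervention breaks the incoming arrows to S: S := H + V - 3 no longer applies, and S = 2.
T = -S + 2·H + 5  [with S=2, H=-3]  = -3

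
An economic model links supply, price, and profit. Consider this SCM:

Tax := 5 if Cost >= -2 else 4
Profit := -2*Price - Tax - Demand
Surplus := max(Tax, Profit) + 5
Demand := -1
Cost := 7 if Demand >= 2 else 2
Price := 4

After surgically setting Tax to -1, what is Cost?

Under do(Tax=-1), the mechanism Tax := 5 if Cost >= -2 else 4 is discarded; Tax is fixed at -1.
Since Cost is not a descendant of the intervened variable, it is unaffected.
Cost = 7 if Demand >= 2 else 2  [with Demand=-1]  = 2

2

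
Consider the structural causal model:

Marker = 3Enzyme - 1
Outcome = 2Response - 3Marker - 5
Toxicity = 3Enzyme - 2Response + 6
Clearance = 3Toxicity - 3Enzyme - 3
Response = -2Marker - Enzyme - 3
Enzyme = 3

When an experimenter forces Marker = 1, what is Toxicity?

31

Under do(Marker=1), the mechanism Marker = 3Enzyme - 1 is discarded; Marker is fixed at 1.
Response = -2Marker - Enzyme - 3  [with Marker=1, Enzyme=3]  = -8
Toxicity = 3Enzyme - 2Response + 6  [with Enzyme=3, Response=-8]  = 31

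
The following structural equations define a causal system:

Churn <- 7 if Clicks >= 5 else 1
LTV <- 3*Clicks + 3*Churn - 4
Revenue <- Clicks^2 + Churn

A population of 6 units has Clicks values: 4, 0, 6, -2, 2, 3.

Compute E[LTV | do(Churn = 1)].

5.5

Under do(Churn=1), Churn's equation is replaced by Churn=1 for every unit. Per-unit LTV: 11, -1, 17, -7, 5, 8. Mean = 5.5.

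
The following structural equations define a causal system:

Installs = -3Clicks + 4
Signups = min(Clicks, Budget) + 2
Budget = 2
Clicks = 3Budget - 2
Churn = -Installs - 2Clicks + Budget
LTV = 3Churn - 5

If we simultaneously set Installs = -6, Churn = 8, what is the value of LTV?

19

Setting Installs = -6, Churn = 8 by intervention discards those variables' equations.
LTV = 3Churn - 5  [with Churn=8]  = 19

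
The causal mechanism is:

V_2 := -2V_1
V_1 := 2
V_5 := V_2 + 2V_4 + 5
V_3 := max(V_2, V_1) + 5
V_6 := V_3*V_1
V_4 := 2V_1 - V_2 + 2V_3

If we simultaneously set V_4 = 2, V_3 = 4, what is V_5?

The joint intervention fixes V_4 = 2, V_3 = 4, removing each variable's own equation.
V_2 = -2V_1  [with V_1=2]  = -4
V_5 = V_2 + 2V_4 + 5  [with V_2=-4, V_4=2]  = 5

5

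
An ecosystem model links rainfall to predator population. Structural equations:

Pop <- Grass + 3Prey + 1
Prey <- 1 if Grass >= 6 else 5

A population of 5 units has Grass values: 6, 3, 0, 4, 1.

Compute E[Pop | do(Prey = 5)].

Every unit gets Prey=5 under the intervention. Pop values become 22, 19, 16, 20, 17; E[Pop|do(Prey=5)] = 18.8.

18.8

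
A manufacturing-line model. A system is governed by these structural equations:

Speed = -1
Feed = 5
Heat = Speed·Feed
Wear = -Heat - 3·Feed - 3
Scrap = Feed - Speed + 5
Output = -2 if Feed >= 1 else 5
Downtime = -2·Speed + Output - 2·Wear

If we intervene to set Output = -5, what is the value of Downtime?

23

Intervening sets Output = -5 and removes its equation (Output = -2 if Feed >= 1 else 5).
Heat = Speed·Feed  [with Speed=-1, Feed=5]  = -5
Wear = -Heat - 3·Feed - 3  [with Heat=-5, Feed=5]  = -13
Downtime = -2·Speed + Output - 2·Wear  [with Speed=-1, Output=-5, Wear=-13]  = 23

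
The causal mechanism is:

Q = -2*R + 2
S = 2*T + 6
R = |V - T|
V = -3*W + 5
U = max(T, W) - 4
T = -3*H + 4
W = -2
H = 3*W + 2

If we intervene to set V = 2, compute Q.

-26

do(V=2) replaces the equation V = -3*W + 5 with the constant V = 2.
H = 3*W + 2  [with W=-2]  = -4
T = -3*H + 4  [with H=-4]  = 16
R = |V - T|  [with V=2, T=16]  = 14
Q = -2*R + 2  [with R=14]  = -26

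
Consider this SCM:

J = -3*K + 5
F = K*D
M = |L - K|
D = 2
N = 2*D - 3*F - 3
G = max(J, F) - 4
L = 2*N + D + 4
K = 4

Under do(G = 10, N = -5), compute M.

8

Under do(G = 10, N = -5), each intervened variable's structural equation is replaced by its fixed value.
L = 2*N + D + 4  [with N=-5, D=2]  = -4
M = |L - K|  [with L=-4, K=4]  = 8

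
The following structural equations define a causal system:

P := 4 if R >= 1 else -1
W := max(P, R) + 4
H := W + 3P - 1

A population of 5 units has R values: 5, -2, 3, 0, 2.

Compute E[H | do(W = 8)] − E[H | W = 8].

Every unit gets W=8 under the intervention. H values become 19, 4, 19, 4, 19; E[H|do(W=8)] = 13.
E[H|W=8] averages over only the 2 units with W=8 (R = 3, 2): H = 19, 19, mean 19.
Difference = 13 − 19 = -6.

-6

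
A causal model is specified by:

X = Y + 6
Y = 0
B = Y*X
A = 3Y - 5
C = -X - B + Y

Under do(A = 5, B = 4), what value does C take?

-10

The joint intervention fixes A = 5, B = 4, removing each variable's own equation.
X = Y + 6  [with Y=0]  = 6
C = -X - B + Y  [with X=6, B=4, Y=0]  = -10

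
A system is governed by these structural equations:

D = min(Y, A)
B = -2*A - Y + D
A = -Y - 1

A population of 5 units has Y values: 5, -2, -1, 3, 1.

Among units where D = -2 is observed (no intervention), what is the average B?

-0.5

Observing D=-2 restricts to units where D's equation naturally yields -2: Y ∈ {-2, 1}. In that subpopulation B = -2, 1, mean -0.5.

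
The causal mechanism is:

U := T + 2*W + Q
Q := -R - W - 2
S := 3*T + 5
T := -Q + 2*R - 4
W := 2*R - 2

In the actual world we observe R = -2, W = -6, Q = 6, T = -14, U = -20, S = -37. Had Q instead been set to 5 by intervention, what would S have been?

The intervention breaks the incoming arrows to Q: Q := -R - W - 2 no longer applies, and Q = 5.
T = -Q + 2*R - 4  [with Q=5, R=-2]  = -13
S = 3*T + 5  [with T=-13]  = -34

-34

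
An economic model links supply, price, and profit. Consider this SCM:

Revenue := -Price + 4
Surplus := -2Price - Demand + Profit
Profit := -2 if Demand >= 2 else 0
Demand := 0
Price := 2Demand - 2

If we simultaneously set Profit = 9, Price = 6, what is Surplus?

-3

The joint intervention fixes Profit = 9, Price = 6, removing each variable's own equation.
Surplus = -2Price - Demand + Profit  [with Price=6, Demand=0, Profit=9]  = -3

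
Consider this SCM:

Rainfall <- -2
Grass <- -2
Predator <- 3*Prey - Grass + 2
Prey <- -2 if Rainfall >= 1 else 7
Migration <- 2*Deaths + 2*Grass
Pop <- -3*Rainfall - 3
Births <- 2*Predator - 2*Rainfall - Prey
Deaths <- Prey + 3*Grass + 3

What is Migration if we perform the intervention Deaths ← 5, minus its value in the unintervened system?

Intervening sets Deaths = 5 and removes its equation (Deaths <- Prey + 3*Grass + 3).
Migration = 2*Deaths + 2*Grass  [with Deaths=5, Grass=-2]  = 6
Without intervention: Prey = -2 if Rainfall >= 1 else 7  [with Rainfall=-2]  = 7; Deaths = Prey + 3*Grass + 3  [with Prey=7, Grass=-2]  = 4; Migration = 2*Deaths + 2*Grass  [with Deaths=4, Grass=-2]  = 4.
Change = 6 − 4 = 2.

2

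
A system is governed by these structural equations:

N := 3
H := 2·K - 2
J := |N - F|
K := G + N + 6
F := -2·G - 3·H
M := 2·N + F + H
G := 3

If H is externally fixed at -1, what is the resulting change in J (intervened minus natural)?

-69

Under do(H=-1), the mechanism H := 2·K - 2 is discarded; H is fixed at -1.
F = -2·G - 3·H  [with G=3, H=-1]  = -3
J = |N - F|  [with N=3, F=-3]  = 6
Without intervention: K = G + N + 6  [with G=3, N=3]  = 12; H = 2·K - 2  [with K=12]  = 22; F = -2·G - 3·H  [with G=3, H=22]  = -72; J = |N - F|  [with N=3, F=-72]  = 75.
Change = 6 − 75 = -69.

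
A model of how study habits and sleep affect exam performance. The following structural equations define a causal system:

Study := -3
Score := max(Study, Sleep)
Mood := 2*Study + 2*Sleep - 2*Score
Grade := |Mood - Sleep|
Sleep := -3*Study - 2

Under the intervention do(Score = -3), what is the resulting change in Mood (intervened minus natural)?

20

The intervention breaks the incoming arrows to Score: Score := max(Study, Sleep) no longer applies, and Score = -3.
Sleep = -3*Study - 2  [with Study=-3]  = 7
Mood = 2*Study + 2*Sleep - 2*Score  [with Study=-3, Sleep=7, Score=-3]  = 14
Without intervention: Sleep = -3*Study - 2  [with Study=-3]  = 7; Score = max(Study, Sleep)  [with Study=-3, Sleep=7]  = 7; Mood = 2*Study + 2*Sleep - 2*Score  [with Study=-3, Sleep=7, Score=7]  = -6.
Change = 14 − (-6) = 20.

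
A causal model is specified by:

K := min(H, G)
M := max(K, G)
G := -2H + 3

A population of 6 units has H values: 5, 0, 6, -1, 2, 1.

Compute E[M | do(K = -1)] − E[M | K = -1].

-1

do(K=-1) breaks K's dependence on H. With K=-1 fixed, M across the units is -1, 3, -1, 5, -1, 1, mean 1.
E[M|K=-1] averages over only the 2 units with K=-1 (H = -1, 2): M = 5, -1, mean 2.
Difference = 1 − 2 = -1.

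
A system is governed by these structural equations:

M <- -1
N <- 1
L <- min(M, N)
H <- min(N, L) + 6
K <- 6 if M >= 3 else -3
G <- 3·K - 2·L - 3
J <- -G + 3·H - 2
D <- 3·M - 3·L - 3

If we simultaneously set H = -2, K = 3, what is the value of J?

Under do(H = -2, K = 3), each intervened variable's structural equation is replaced by its fixed value.
L = min(M, N)  [with M=-1, N=1]  = -1
G = 3·K - 2·L - 3  [with K=3, L=-1]  = 8
J = -G + 3·H - 2  [with G=8, H=-2]  = -16

-16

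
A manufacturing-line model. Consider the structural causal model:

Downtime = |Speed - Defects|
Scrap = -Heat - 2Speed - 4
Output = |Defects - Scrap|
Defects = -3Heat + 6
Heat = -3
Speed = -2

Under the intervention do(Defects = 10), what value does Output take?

7

do(Defects=10) replaces the equation Defects = -3Heat + 6 with the constant Defects = 10.
Scrap = -Heat - 2Speed - 4  [with Heat=-3, Speed=-2]  = 3
Output = |Defects - Scrap|  [with Defects=10, Scrap=3]  = 7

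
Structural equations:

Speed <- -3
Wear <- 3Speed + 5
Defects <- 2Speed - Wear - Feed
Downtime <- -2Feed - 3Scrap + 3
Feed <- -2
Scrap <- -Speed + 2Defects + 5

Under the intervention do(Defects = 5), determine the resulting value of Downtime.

Under do(Defects=5), the mechanism Defects <- 2Speed - Wear - Feed is discarded; Defects is fixed at 5.
Scrap = -Speed + 2Defects + 5  [with Speed=-3, Defects=5]  = 18
Downtime = -2Feed - 3Scrap + 3  [with Feed=-2, Scrap=18]  = -47

-47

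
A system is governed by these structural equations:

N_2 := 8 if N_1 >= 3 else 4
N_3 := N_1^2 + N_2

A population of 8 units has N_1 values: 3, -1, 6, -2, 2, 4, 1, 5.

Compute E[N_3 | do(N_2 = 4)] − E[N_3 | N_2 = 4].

Under do(N_2=4), N_2's equation is replaced by N_2=4 for every unit. Per-unit N_3: 13, 5, 40, 8, 8, 20, 5, 29. Mean = 16.
E[N_3|N_2=4] averages over only the 4 units with N_2=4 (N_1 = -1, -2, 2, 1): N_3 = 5, 8, 8, 5, mean 6.5.
Difference = 16 − 6.5 = 9.5.

9.5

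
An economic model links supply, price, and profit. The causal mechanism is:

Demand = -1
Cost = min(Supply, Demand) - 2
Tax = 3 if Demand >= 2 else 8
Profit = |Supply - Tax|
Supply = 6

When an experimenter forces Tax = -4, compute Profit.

Intervening sets Tax = -4 and removes its equation (Tax = 3 if Demand >= 2 else 8).
Profit = |Supply - Tax|  [with Supply=6, Tax=-4]  = 10

10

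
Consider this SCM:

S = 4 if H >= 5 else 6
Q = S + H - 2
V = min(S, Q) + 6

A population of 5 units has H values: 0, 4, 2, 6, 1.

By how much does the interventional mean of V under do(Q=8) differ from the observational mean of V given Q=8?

do(Q=8) breaks Q's dependence on H. With Q=8 fixed, V across the units is 12, 12, 12, 10, 12, mean 11.6.
Observing Q=8 restricts to units where Q's equation naturally yields 8: H ∈ {4, 6}. In that subpopulation V = 12, 10, mean 11.
Difference = 11.6 − 11 = 0.6.

0.6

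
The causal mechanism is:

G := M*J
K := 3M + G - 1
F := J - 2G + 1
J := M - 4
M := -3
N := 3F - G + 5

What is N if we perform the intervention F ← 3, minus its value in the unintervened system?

Under do(F=3), the mechanism F := J - 2G + 1 is discarded; F is fixed at 3.
J = M - 4  [with M=-3]  = -7
G = M*J  [with M=-3, J=-7]  = 21
N = 3F - G + 5  [with F=3, G=21]  = -7
Without intervention: J = M - 4  [with M=-3]  = -7; G = M*J  [with M=-3, J=-7]  = 21; F = J - 2G + 1  [with J=-7, G=21]  = -48; N = 3F - G + 5  [with F=-48, G=21]  = -160.
Change = -7 − (-160) = 153.

153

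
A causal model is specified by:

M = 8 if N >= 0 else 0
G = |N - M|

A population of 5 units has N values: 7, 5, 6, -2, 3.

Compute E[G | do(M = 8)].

Under do(M=8), M's equation is replaced by M=8 for every unit. Per-unit G: 1, 3, 2, 10, 5. Mean = 4.2.

4.2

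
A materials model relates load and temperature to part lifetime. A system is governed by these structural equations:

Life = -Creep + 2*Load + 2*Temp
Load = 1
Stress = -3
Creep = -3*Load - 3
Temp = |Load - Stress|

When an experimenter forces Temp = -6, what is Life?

do(Temp=-6) replaces the equation Temp = |Load - Stress| with the constant Temp = -6.
Creep = -3*Load - 3  [with Load=1]  = -6
Life = -Creep + 2*Load + 2*Temp  [with Creep=-6, Load=1, Temp=-6]  = -4

-4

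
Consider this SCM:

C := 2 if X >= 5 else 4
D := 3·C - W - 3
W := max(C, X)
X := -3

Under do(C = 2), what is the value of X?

-3

Under do(C=2), the mechanism C := 2 if X >= 5 else 4 is discarded; C is fixed at 2.
X is not downstream of the intervention, so its value is determined by the original equations.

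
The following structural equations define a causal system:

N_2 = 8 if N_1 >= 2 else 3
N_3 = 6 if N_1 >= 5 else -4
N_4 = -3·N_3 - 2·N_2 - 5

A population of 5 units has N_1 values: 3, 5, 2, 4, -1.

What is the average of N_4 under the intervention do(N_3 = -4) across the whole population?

Under do(N_3=-4), N_3's equation is replaced by N_3=-4 for every unit. Per-unit N_4: -9, -9, -9, -9, 1. Mean = -7.

-7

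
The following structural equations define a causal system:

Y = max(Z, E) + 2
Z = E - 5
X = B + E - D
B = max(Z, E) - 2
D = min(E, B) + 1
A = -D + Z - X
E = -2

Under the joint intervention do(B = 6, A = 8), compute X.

5

Under do(B = 6, A = 8), each intervened variable's structural equation is replaced by its fixed value.
D = min(E, B) + 1  [with E=-2, B=6]  = -1
X = B + E - D  [with B=6, E=-2, D=-1]  = 5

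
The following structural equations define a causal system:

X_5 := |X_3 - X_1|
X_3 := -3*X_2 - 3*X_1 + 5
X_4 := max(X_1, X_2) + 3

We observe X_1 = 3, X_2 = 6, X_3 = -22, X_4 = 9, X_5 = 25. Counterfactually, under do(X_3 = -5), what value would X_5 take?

8

do(X_3=-5) replaces the equation X_3 := -3*X_2 - 3*X_1 + 5 with the constant X_3 = -5.
X_5 = |X_3 - X_1|  [with X_3=-5, X_1=3]  = 8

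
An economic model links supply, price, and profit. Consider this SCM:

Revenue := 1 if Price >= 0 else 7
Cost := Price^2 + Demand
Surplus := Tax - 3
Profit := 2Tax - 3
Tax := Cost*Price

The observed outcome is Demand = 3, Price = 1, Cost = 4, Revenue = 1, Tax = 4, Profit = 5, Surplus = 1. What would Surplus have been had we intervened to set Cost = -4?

-7

The intervention breaks the incoming arrows to Cost: Cost := Price^2 + Demand no longer applies, and Cost = -4.
Tax = Cost*Price  [with Cost=-4, Price=1]  = -4
Surplus = Tax - 3  [with Tax=-4]  = -7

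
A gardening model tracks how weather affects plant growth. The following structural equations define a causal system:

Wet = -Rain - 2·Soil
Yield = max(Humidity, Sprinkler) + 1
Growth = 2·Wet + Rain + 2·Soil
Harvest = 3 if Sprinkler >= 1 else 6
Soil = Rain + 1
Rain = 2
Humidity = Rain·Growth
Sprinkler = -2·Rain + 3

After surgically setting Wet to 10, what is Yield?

The intervention breaks the incoming arrows to Wet: Wet = -Rain - 2·Soil no longer applies, and Wet = 10.
Sprinkler = -2·Rain + 3  [with Rain=2]  = -1
Soil = Rain + 1  [with Rain=2]  = 3
Growth = 2·Wet + Rain + 2·Soil  [with Wet=10, Rain=2, Soil=3]  = 28
Humidity = Rain·Growth  [with Rain=2, Growth=28]  = 56
Yield = max(Humidity, Sprinkler) + 1  [with Humidity=56, Sprinkler=-1]  = 57

57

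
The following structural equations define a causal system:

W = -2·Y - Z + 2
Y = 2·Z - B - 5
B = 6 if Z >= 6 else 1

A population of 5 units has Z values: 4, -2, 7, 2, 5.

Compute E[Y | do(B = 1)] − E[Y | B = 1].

do(B=1) breaks B's dependence on Z. With B=1 fixed, Y across the units is 2, -10, 8, -2, 4, mean 0.4.
Conditioning on B=1 selects the 4 unit(s) with Z ∈ {4, -2, 2, 5}. Their Y values: 2, -10, -2, 4. Mean = -1.5.
Difference = 0.4 − (-1.5) = 1.9.

1.9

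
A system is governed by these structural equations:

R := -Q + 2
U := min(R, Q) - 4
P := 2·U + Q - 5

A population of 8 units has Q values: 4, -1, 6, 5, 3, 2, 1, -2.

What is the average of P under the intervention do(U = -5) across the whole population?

-12.75

The intervention sets U=-5 in all 8 units regardless of Q. Recomputing P per unit gives -11, -16, -9, -10, -12, -13, -14, -17; average -12.75.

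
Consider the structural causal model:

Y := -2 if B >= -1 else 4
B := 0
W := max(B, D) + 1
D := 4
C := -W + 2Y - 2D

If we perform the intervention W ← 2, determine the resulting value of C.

-14

do(W=2) replaces the equation W := max(B, D) + 1 with the constant W = 2.
Y = -2 if B >= -1 else 4  [with B=0]  = -2
C = -W + 2Y - 2D  [with W=2, Y=-2, D=4]  = -14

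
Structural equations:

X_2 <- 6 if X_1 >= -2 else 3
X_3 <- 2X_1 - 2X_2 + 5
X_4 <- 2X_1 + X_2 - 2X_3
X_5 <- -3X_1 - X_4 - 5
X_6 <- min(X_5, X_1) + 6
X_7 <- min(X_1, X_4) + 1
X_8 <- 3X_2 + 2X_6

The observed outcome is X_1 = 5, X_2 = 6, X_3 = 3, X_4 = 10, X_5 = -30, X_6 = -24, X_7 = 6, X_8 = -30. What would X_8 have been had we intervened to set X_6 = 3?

24

Intervening sets X_6 = 3 and removes its equation (X_6 <- min(X_5, X_1) + 6).
X_2 = 6 if X_1 >= -2 else 3  [with X_1=5]  = 6
X_8 = 3X_2 + 2X_6  [with X_2=6, X_6=3]  = 24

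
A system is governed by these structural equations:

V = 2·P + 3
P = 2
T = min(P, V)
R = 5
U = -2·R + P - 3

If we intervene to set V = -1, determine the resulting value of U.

-11

Under do(V=-1), the mechanism V = 2·P + 3 is discarded; V is fixed at -1.
Since U is not a descendant of the intervened variable, it is unaffected.
U = -2·R + P - 3  [with R=5, P=2]  = -11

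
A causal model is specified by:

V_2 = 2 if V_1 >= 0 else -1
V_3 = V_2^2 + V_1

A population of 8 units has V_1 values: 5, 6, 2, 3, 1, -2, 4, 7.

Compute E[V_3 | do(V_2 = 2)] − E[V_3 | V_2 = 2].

-0.75

Every unit gets V_2=2 under the intervention. V_3 values become 9, 10, 6, 7, 5, 2, 8, 11; E[V_3|do(V_2=2)] = 7.25.
Conditioning on V_2=2 selects the 7 unit(s) with V_1 ∈ {5, 6, 2, 3, 1, 4, 7}. Their V_3 values: 9, 10, 6, 7, 5, 8, 11. Mean = 8.
Difference = 7.25 − 8 = -0.75.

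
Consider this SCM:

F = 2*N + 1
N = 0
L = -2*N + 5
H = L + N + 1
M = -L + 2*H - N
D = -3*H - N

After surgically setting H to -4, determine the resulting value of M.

do(H=-4) replaces the equation H = L + N + 1 with the constant H = -4.
L = -2*N + 5  [with N=0]  = 5
M = -L + 2*H - N  [with L=5, H=-4, N=0]  = -13

-13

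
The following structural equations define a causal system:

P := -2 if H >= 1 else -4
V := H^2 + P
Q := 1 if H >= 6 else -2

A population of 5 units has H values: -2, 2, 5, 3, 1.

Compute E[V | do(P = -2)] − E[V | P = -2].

-1.15

do(P=-2) breaks P's dependence on H. With P=-2 fixed, V across the units is 2, 2, 23, 7, -1, mean 6.6.
E[V|P=-2] averages over only the 4 units with P=-2 (H = 2, 5, 3, 1): V = 2, 23, 7, -1, mean 7.75.
Difference = 6.6 − 7.75 = -1.15.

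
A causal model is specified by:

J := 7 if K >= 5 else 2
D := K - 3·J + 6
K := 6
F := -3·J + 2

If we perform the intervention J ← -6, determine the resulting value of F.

Under do(J=-6), the mechanism J := 7 if K >= 5 else 2 is discarded; J is fixed at -6.
F = -3·J + 2  [with J=-6]  = 20

20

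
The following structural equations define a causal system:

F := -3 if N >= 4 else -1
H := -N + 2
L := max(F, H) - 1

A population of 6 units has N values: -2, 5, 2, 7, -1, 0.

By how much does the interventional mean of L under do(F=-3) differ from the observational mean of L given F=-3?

3.5

Under do(F=-3), F's equation is replaced by F=-3 for every unit. Per-unit L: 3, -4, -1, -4, 2, 1. Mean = -0.5.
E[L|F=-3] averages over only the 2 units with F=-3 (N = 5, 7): L = -4, -4, mean -4.
Difference = -0.5 − (-4) = 3.5.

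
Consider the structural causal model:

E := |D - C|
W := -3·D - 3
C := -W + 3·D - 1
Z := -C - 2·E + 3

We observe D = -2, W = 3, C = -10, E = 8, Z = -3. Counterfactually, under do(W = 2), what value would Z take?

do(W=2) replaces the equation W := -3·D - 3 with the constant W = 2.
C = -W + 3·D - 1  [with W=2, D=-2]  = -9
E = |D - C|  [with D=-2, C=-9]  = 7
Z = -C - 2·E + 3  [with C=-9, E=7]  = -2

-2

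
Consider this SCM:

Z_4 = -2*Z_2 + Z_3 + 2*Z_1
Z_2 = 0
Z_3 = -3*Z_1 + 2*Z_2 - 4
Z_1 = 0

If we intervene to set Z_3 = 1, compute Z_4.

The intervention breaks the incoming arrows to Z_3: Z_3 = -3*Z_1 + 2*Z_2 - 4 no longer applies, and Z_3 = 1.
Z_4 = -2*Z_2 + Z_3 + 2*Z_1  [with Z_2=0, Z_3=1, Z_1=0]  = 1

1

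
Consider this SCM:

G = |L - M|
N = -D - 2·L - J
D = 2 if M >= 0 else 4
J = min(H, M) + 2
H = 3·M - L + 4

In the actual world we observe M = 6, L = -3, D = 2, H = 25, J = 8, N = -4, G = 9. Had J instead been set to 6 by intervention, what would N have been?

-2

The intervention breaks the incoming arrows to J: J = min(H, M) + 2 no longer applies, and J = 6.
D = 2 if M >= 0 else 4  [with M=6]  = 2
N = -D - 2·L - J  [with D=2, L=-3, J=6]  = -2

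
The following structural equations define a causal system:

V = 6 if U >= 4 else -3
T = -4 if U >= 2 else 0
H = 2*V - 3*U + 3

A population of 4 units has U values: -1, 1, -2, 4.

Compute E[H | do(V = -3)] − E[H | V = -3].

Every unit gets V=-3 under the intervention. H values become 0, -6, 3, -15; E[H|do(V=-3)] = -4.5.
Conditioning on V=-3 selects the 3 unit(s) with U ∈ {-1, 1, -2}. Their H values: 0, -6, 3. Mean = -1.
Difference = -4.5 − (-1) = -3.5.

-3.5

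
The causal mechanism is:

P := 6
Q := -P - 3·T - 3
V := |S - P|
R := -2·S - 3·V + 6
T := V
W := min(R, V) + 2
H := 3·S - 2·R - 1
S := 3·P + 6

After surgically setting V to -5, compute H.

125

do(V=-5) replaces the equation V := |S - P| with the constant V = -5.
S = 3·P + 6  [with P=6]  = 24
R = -2·S - 3·V + 6  [with S=24, V=-5]  = -27
H = 3·S - 2·R - 1  [with S=24, R=-27]  = 125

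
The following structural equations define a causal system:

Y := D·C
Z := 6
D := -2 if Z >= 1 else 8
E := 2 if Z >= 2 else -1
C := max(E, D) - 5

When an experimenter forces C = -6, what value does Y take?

12

Intervening sets C = -6 and removes its equation (C := max(E, D) - 5).
D = -2 if Z >= 1 else 8  [with Z=6]  = -2
Y = D·C  [with D=-2, C=-6]  = 12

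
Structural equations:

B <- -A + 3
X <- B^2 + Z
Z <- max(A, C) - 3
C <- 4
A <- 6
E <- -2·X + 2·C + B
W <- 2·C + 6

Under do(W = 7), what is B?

-3

The intervention breaks the incoming arrows to W: W <- 2·C + 6 no longer applies, and W = 7.
Since B is not a descendant of the intervened variable, it is unaffected.
B = -A + 3  [with A=6]  = -3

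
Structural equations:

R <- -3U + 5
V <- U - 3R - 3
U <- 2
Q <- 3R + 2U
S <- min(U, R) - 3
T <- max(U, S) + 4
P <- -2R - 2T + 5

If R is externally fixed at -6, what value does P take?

Under do(R=-6), the mechanism R <- -3U + 5 is discarded; R is fixed at -6.
S = min(U, R) - 3  [with U=2, R=-6]  = -9
T = max(U, S) + 4  [with U=2, S=-9]  = 6
P = -2R - 2T + 5  [with R=-6, T=6]  = 5

5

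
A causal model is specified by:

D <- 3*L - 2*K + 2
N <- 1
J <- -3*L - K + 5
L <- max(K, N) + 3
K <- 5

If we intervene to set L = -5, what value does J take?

15

do(L=-5) replaces the equation L <- max(K, N) + 3 with the constant L = -5.
J = -3*L - K + 5  [with L=-5, K=5]  = 15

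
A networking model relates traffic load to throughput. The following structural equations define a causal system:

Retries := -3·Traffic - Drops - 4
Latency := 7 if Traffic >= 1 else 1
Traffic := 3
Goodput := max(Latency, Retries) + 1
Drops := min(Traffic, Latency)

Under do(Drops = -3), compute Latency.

7

Under do(Drops=-3), the mechanism Drops := min(Traffic, Latency) is discarded; Drops is fixed at -3.
Since Latency is not a descendant of the intervened variable, it is unaffected.
Latency = 7 if Traffic >= 1 else 1  [with Traffic=3]  = 7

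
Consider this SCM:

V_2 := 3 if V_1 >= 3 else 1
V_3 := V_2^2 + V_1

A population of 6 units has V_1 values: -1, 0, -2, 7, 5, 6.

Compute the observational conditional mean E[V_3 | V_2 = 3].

15

Observing V_2=3 restricts to units where V_2's equation naturally yields 3: V_1 ∈ {7, 5, 6}. In that subpopulation V_3 = 16, 14, 15, mean 15.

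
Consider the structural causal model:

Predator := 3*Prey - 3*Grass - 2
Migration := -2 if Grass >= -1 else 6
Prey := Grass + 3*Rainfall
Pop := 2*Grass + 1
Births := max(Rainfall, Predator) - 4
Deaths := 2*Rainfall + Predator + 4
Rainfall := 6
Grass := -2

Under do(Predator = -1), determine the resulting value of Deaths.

15

Under do(Predator=-1), the mechanism Predator := 3*Prey - 3*Grass - 2 is discarded; Predator is fixed at -1.
Deaths = 2*Rainfall + Predator + 4  [with Rainfall=6, Predator=-1]  = 15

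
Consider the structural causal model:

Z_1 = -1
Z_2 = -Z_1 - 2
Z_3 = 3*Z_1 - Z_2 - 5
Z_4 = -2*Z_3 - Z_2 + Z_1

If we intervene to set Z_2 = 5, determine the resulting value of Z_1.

-1

Under do(Z_2=5), the mechanism Z_2 = -Z_1 - 2 is discarded; Z_2 is fixed at 5.
Z_1 is not downstream of the intervention, so its value is determined by the original equations.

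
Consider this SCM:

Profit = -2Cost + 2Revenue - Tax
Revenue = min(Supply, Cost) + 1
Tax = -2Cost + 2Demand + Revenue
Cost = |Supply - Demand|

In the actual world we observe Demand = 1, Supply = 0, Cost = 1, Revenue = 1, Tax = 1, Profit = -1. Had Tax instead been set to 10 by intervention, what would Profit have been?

-10

The intervention breaks the incoming arrows to Tax: Tax = -2Cost + 2Demand + Revenue no longer applies, and Tax = 10.
Cost = |Supply - Demand|  [with Supply=0, Demand=1]  = 1
Revenue = min(Supply, Cost) + 1  [with Supply=0, Cost=1]  = 1
Profit = -2Cost + 2Revenue - Tax  [with Cost=1, Revenue=1, Tax=10]  = -10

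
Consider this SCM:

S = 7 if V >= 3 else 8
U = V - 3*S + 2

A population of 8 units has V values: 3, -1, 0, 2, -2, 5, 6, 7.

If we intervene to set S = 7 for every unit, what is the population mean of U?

Every unit gets S=7 under the intervention. U values become -16, -20, -19, -17, -21, -14, -13, -12; E[U|do(S=7)] = -16.5.

-16.5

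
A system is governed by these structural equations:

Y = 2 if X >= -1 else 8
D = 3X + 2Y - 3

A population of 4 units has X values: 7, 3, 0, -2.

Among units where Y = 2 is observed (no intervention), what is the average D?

11

E[D|Y=2] averages over only the 3 units with Y=2 (X = 7, 3, 0): D = 22, 10, 1, mean 11.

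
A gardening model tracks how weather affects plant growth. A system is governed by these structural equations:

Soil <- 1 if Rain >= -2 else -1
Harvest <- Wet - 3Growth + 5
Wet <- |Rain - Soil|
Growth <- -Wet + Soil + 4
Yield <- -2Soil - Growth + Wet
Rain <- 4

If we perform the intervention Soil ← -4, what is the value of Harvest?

Under do(Soil=-4), the mechanism Soil <- 1 if Rain >= -2 else -1 is discarded; Soil is fixed at -4.
Wet = |Rain - Soil|  [with Rain=4, Soil=-4]  = 8
Growth = -Wet + Soil + 4  [with Wet=8, Soil=-4]  = -8
Harvest = Wet - 3Growth + 5  [with Wet=8, Growth=-8]  = 37

37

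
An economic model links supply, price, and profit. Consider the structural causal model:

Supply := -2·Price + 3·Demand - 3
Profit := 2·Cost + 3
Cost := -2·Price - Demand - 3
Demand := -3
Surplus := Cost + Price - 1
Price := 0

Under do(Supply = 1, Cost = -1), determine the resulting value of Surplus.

Setting Supply = 1, Cost = -1 by intervention discards those variables' equations.
Surplus = Cost + Price - 1  [with Cost=-1, Price=0]  = -2

-2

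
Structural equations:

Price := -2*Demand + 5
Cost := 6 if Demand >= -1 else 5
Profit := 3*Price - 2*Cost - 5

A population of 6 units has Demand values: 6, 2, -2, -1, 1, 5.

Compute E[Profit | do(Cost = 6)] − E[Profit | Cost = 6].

4.6

The intervention sets Cost=6 in all 6 units regardless of Demand. Recomputing Profit per unit gives -38, -14, 10, 4, -8, -32; average -13.
Conditioning on Cost=6 selects the 5 unit(s) with Demand ∈ {6, 2, -1, 1, 5}. Their Profit values: -38, -14, 4, -8, -32. Mean = -17.6.
Difference = -13 − (-17.6) = 4.6.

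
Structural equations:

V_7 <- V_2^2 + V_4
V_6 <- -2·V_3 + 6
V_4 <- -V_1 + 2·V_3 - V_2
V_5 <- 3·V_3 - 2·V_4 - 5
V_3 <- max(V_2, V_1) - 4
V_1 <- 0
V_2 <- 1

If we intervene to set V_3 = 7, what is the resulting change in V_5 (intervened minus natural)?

-10

do(V_3=7) replaces the equation V_3 <- max(V_2, V_1) - 4 with the constant V_3 = 7.
V_4 = -V_1 + 2·V_3 - V_2  [with V_1=0, V_3=7, V_2=1]  = 13
V_5 = 3·V_3 - 2·V_4 - 5  [with V_3=7, V_4=13]  = -10
Without intervention: V_3 = max(V_2, V_1) - 4  [with V_2=1, V_1=0]  = -3; V_4 = -V_1 + 2·V_3 - V_2  [with V_1=0, V_3=-3, V_2=1]  = -7; V_5 = 3·V_3 - 2·V_4 - 5  [with V_3=-3, V_4=-7]  = 0.
Change = -10 − 0 = -10.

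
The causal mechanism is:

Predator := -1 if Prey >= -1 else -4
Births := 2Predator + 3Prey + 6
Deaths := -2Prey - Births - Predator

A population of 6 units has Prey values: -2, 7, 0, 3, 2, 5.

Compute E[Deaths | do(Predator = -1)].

-15.5

Every unit gets Predator=-1 under the intervention. Deaths values become 7, -38, -3, -18, -13, -28; E[Deaths|do(Predator=-1)] = -15.5.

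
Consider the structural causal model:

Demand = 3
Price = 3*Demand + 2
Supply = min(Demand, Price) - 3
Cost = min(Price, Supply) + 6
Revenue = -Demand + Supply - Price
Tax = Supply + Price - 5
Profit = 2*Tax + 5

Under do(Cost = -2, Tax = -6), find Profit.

Setting Cost = -2, Tax = -6 by intervention discards those variables' equations.
Profit = 2*Tax + 5  [with Tax=-6]  = -7

-7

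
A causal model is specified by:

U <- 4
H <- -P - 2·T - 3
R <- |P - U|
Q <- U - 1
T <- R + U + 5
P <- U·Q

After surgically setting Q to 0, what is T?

do(Q=0) replaces the equation Q <- U - 1 with the constant Q = 0.
P = U·Q  [with U=4, Q=0]  = 0
R = |P - U|  [with P=0, U=4]  = 4
T = R + U + 5  [with R=4, U=4]  = 13

13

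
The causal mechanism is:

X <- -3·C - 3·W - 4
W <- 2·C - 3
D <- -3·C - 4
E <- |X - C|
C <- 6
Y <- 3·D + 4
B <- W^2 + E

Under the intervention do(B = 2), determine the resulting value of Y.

-62

Intervening sets B = 2 and removes its equation (B <- W^2 + E).
Since Y is not a descendant of the intervened variable, it is unaffected.
D = -3·C - 4  [with C=6]  = -22
Y = 3·D + 4  [with D=-22]  = -62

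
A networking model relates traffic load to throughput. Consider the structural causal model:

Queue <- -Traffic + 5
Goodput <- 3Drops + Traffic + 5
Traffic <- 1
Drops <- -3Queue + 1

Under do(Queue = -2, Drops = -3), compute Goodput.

Setting Queue = -2, Drops = -3 by intervention discards those variables' equations.
Goodput = 3Drops + Traffic + 5  [with Drops=-3, Traffic=1]  = -3

-3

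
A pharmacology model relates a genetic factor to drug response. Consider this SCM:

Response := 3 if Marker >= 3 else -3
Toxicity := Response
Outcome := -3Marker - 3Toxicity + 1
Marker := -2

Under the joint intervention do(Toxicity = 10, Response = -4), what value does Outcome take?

-23

The joint intervention fixes Toxicity = 10, Response = -4, removing each variable's own equation.
Outcome = -3Marker - 3Toxicity + 1  [with Marker=-2, Toxicity=10]  = -23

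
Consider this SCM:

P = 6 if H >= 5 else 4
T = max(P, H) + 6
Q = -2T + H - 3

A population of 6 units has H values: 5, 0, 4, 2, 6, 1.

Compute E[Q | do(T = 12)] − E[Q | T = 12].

-2.5

Every unit gets T=12 under the intervention. Q values become -22, -27, -23, -25, -21, -26; E[Q|do(T=12)] = -24.
Observing T=12 restricts to units where T's equation naturally yields 12: H ∈ {5, 6}. In that subpopulation Q = -22, -21, mean -21.5.
Difference = -24 − (-21.5) = -2.5.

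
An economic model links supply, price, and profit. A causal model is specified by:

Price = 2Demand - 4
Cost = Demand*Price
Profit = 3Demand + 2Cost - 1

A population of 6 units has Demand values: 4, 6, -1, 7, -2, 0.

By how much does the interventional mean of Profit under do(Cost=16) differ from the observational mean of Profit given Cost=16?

The intervention sets Cost=16 in all 6 units regardless of Demand. Recomputing Profit per unit gives 43, 49, 28, 52, 25, 31; average 38.
E[Profit|Cost=16] averages over only the 2 units with Cost=16 (Demand = 4, -2): Profit = 43, 25, mean 34.
Difference = 38 − 34 = 4.

4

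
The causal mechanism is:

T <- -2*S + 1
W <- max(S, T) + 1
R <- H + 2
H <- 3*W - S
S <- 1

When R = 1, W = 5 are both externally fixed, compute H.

Under do(R = 1, W = 5), each intervened variable's structural equation is replaced by its fixed value.
H = 3*W - S  [with W=5, S=1]  = 14

14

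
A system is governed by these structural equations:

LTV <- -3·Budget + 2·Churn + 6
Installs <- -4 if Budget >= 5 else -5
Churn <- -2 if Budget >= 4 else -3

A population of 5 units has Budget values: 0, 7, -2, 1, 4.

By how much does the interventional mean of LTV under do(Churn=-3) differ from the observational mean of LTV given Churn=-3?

-7

do(Churn=-3) breaks Churn's dependence on Budget. With Churn=-3 fixed, LTV across the units is 0, -21, 6, -3, -12, mean -6.
Conditioning on Churn=-3 selects the 3 unit(s) with Budget ∈ {0, -2, 1}. Their LTV values: 0, 6, -3. Mean = 1.
Difference = -6 − 1 = -7.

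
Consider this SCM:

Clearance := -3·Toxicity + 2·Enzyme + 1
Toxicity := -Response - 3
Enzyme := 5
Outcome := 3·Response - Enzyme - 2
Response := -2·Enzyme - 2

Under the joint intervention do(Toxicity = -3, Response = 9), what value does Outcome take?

Setting Toxicity = -3, Response = 9 by intervention discards those variables' equations.
Outcome = 3·Response - Enzyme - 2  [with Response=9, Enzyme=5]  = 20

20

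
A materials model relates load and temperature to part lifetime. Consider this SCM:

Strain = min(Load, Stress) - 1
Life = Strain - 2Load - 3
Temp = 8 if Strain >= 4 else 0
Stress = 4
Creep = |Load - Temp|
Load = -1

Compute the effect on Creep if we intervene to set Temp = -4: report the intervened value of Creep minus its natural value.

2

Intervening sets Temp = -4 and removes its equation (Temp = 8 if Strain >= 4 else 0).
Creep = |Load - Temp|  [with Load=-1, Temp=-4]  = 3
Without intervention: Strain = min(Load, Stress) - 1  [with Load=-1, Stress=4]  = -2; Temp = 8 if Strain >= 4 else 0  [with Strain=-2]  = 0; Creep = |Load - Temp|  [with Load=-1, Temp=0]  = 1.
Change = 3 − 1 = 2.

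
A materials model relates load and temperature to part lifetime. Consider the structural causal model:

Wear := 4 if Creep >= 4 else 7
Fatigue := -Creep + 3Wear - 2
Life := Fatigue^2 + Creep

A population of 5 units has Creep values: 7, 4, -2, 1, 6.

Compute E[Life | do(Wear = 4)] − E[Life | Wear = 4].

34.4

Under do(Wear=4), Wear's equation is replaced by Wear=4 for every unit. Per-unit Life: 16, 40, 142, 82, 22. Mean = 60.4.
Observing Wear=4 restricts to units where Wear's equation naturally yields 4: Creep ∈ {7, 4, 6}. In that subpopulation Life = 16, 40, 22, mean 26.
Difference = 60.4 − 26 = 34.4.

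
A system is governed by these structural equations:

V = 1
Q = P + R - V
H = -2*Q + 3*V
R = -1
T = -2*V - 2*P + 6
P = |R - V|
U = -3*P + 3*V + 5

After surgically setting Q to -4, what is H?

11

Intervening sets Q = -4 and removes its equation (Q = P + R - V).
H = -2*Q + 3*V  [with Q=-4, V=1]  = 11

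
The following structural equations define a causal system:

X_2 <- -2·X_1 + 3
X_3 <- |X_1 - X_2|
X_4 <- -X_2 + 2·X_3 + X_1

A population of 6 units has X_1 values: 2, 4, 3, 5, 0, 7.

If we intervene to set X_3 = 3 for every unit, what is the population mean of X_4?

Under do(X_3=3), X_3's equation is replaced by X_3=3 for every unit. Per-unit X_4: 9, 15, 12, 18, 3, 24. Mean = 13.5.

13.5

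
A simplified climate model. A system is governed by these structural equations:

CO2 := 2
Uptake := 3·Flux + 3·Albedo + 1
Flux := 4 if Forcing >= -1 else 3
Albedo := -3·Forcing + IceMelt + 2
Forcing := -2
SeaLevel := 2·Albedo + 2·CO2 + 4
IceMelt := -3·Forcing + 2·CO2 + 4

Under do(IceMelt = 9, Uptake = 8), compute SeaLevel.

Setting IceMelt = 9, Uptake = 8 by intervention discards those variables' equations.
Albedo = -3·Forcing + IceMelt + 2  [with Forcing=-2, IceMelt=9]  = 17
SeaLevel = 2·Albedo + 2·CO2 + 4  [with Albedo=17, CO2=2]  = 42

42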